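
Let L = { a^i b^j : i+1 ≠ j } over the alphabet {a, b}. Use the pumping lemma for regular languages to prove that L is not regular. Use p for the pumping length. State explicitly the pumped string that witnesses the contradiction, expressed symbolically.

a^{p+p!} b^{p+p!+1}

Assume L is regular. Let p be the pumping length given by the pumping lemma.
Choose w = a^p b^{p+p!+1}. Since p ≠ (p+p!+1)-1 = p+p!, w ∈ L; and |w| ≥ p.
The pumping lemma gives a decomposition w = xyz where |xy| ≤ p and y is nonempty.
Because |xy| ≤ p and w begins with p copies of a, we have y = a^k with 1 ≤ k ≤ p.
Since 1 ≤ k ≤ p, k divides p!; set t = 1 + p!/k. Then xy^t z has p + (p!/k)·k = p + p! copies of a. Now the a-count is p+p! and (b-count)-1 = (p+p!+1)-1 = p+p!, so i+1 ≠ j fails. So xy^t z = a^{p+p!} b^{p+p!+1} ∉ L.
This is a contradiction; hence L is not regular.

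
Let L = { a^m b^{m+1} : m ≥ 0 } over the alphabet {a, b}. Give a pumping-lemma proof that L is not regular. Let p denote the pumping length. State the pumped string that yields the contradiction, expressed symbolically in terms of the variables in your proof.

a^{p+k} b^{p+1}

Assume L is regular. Let p be the pumping length given by the pumping lemma.
Take w = a^p b^{p+1}. Then w ∈ L and |w| = 2p+1 ≥ p.
The pumping lemma gives a decomposition w = xyz where |xy| ≤ p and |y| ≥ 1.
Because |xy| ≤ p and w begins with p copies of a, we have y = a^k with 1 ≤ k ≤ p.
Pump with i = 2: xy^2z = a^{p+k} b^{p+1}. For this to lie in L we would need p+1 = (p+k)+1, which forces k = 0. But k ≥ 1, so xy^2z ∉ L.
Contradiction. Therefore L is not regular.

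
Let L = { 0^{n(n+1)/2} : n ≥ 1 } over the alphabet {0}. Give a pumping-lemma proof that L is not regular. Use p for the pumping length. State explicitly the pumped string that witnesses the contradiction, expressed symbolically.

0^{p(p+1)/2+k}

Toward a contradiction, assume L is regular with pumping length p.
Take w = 0^{p(p+1)/2} ∈ L with |w| = p(p+1)/2 ≥ p.
By the pumping lemma, w = xyz with |xy| ≤ p and |y| > 0.
Then y = 0^k for some k with 1 ≤ k ≤ p.
Pump with i = 2: xy^2z = 0^{p(p+1)/2+k}. Since 1 ≤ k ≤ p, p(p+1)/2 < p(p+1)/2+k ≤ p(p+1)/2+p < (p+1)(p+2)/2, so p(p+1)/2+k is strictly between consecutive triangular numbers. So xy^2z ∉ L.
Contradiction. Therefore L is not regular.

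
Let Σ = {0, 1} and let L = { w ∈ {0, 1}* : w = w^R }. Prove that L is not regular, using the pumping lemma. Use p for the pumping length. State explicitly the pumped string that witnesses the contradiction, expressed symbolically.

0^{p+k} 1 0^p

Toward a contradiction, assume L is regular with pumping length p.
Take w = 0^p 1 0^p, a palindrome of length 2p+1 ≥ p.
The pumping lemma gives a decomposition w = xyz where |xy| ≤ p and |y| > 0.
Since the first p symbols of w are all 0's and |xy| ≤ p, y lies entirely in the leading 0-block: y = 0^k for some k with 1 ≤ k ≤ p.
Pump with i = 2: xy^2z = 0^{p+k} 1 0^p. Its reverse is 0^p 1 0^{p+k}, which differs from xy^2z since k ≥ 1. So xy^2z is not a palindrome and xy^2z ∉ L.
This is a contradiction; hence L is not regular.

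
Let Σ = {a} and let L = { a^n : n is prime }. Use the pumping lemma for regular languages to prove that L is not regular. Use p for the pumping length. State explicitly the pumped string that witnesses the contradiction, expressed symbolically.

a^{q(1+k)}

Toward a contradiction, assume L is regular with pumping length p.
Let q be a prime with q ≥ p+2 (infinitely many primes exist), and take w = a^q ∈ L with |w| = q ≥ p.
By the pumping lemma, w = xyz with |xy| ≤ p and |y| > 0.
Then y = a^k for some k with 1 ≤ k ≤ p.
Since 1 ≤ k ≤ p, |xz| = q-k. Pump with i = q+1: |xy^{q+1}z| = (q-k)+(q+1)k = q+qk = q(1+k), which is composite (both factors ≥ 2). So xy^{q+1}z = a^{q(1+k)} ∉ L.
This contradicts the pumping lemma, so L is not regular.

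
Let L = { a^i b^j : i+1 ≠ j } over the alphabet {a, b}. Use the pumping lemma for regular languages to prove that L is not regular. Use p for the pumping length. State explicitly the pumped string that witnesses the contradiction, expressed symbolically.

a^{p+p!} b^{p+p!+1}

Toward a contradiction, assume L is regular with pumping length p.
Choose w = a^p b^{p+p!+1}. Since p ≠ (p+p!+1)-1 = p+p!, w ∈ L; and |w| ≥ p.
Write w = xyz as guaranteed by the lemma, with |xy| ≤ p and |y| > 0.
Since the first p symbols of w are all a's and |xy| ≤ p, y lies entirely in the leading a-block: y = a^k for some k with 1 ≤ k ≤ p.
Since 1 ≤ k ≤ p, k divides p!; set t = 1 + p!/k. Then xy^t z has p + (p!/k)·k = p + p! copies of a. Now the a-count is p+p! and (b-count)-1 = (p+p!+1)-1 = p+p!, so i+1 ≠ j fails. So xy^t z = a^{p+p!} b^{p+p!+1} ∉ L.
Contradiction. Therefore L is not regular.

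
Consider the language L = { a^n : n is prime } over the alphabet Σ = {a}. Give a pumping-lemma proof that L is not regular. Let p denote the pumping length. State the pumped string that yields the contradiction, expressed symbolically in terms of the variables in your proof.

Assume L is regular; let p be its pumping constant.
Let q be a prime with q ≥ p+2 (infinitely many primes exist), and take w = a^q ∈ L with |w| = q ≥ p.
By the pumping lemma, w = xyz with |xy| ≤ p and |y| > 0.
Then y = a^k for some k with 1 ≤ k ≤ p.
Since 1 ≤ k ≤ p, |xz| = q-k. Pump with i = q+1: |xy^{q+1}z| = (q-k)+(q+1)k = q+qk = q(1+k), which is composite (both factors ≥ 2). So xy^{q+1}z = a^{q(1+k)} ∉ L.
Contradiction. Therefore L is not regular.

a^{q(1+k)}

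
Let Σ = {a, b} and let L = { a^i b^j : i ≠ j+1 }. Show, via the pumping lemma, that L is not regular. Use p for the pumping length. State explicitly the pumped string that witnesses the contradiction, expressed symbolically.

Toward a contradiction, assume L is regular with pumping length p.
Choose w = a^p b^{p+p!-1}. Since p ≠ (p+p!-1)+1 = p+p!, w ∈ L; and |w| ≥ p.
By the pumping lemma, w = xyz with |xy| ≤ p and |y| > 0.
Since the first p symbols of w are all a's and |xy| ≤ p, y lies entirely in the leading a-block: y = a^k for some k with 1 ≤ k ≤ p.
Since 1 ≤ k ≤ p, k divides p!; set t = 1 + p!/k. Then xy^t z has p + (p!/k)·k = p + p! copies of a. Now the a-count is p+p! and (b-count)+1 = (p+p!-1)+1 = p+p!, so i ≠ j+1 fails. So xy^t z = a^{p+p!} b^{p+p!-1} ∉ L.
This is a contradiction; hence L is not regular.

a^{p+p!} b^{p+p!-1}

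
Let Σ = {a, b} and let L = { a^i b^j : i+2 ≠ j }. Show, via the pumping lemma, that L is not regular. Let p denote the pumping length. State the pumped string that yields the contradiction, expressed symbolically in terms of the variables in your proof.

Assume L is regular. Let p be the pumping length given by the pumping lemma.
Choose w = a^p b^{p+p!+2}. Since p ≠ (p+p!+2)-2 = p+p!, w ∈ L; and |w| ≥ p.
By the pumping lemma, w = xyz with |xy| ≤ p and |y| > 0.
Because |xy| ≤ p and w begins with p copies of a, we have y = a^k with 1 ≤ k ≤ p.
Since 1 ≤ k ≤ p, k divides p!; set t = 1 + p!/k. Then xy^t z has p + (p!/k)·k = p + p! copies of a. Now the a-count is p+p! and (b-count)-2 = (p+p!+2)-2 = p+p!, so i+2 ≠ j fails. So xy^t z = a^{p+p!} b^{p+p!+2} ∉ L.
This is a contradiction; hence L is not regular.

a^{p+p!} b^{p+p!+2}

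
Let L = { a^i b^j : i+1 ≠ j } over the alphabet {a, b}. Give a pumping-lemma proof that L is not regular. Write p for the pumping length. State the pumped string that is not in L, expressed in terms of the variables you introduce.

Assume L is regular; let p be its pumping constant.
Choose w = a^p b^{p+p!+1}. Since p ≠ (p+p!+1)-1 = p+p!, w ∈ L; and |w| ≥ p.
By the pumping lemma, w = xyz with |xy| ≤ p and y is nonempty.
Since the first p symbols of w are all a's and |xy| ≤ p, y lies entirely in the leading a-block: y = a^k for some k with 1 ≤ k ≤ p.
Since 1 ≤ k ≤ p, k divides p!; set t = 1 + p!/k. Then xy^t z has p + (p!/k)·k = p + p! copies of a. Now the a-count is p+p! and (b-count)-1 = (p+p!+1)-1 = p+p!, so i+1 ≠ j fails. So xy^t z = a^{p+p!} b^{p+p!+1} ∉ L.
This is a contradiction; hence L is not regular.

a^{p+p!} b^{p+p!+1}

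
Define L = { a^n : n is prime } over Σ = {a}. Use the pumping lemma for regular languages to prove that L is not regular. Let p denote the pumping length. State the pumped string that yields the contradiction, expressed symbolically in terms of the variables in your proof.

Assume L is regular. Let p be the pumping length given by the pumping lemma.
Let q be a prime with q ≥ p+2 (infinitely many primes exist), and take w = a^q ∈ L with |w| = q ≥ p.
Write w = xyz as guaranteed by the lemma, with |xy| ≤ p and |y| > 0.
Then y = a^k for some k with 1 ≤ k ≤ p.
Since 1 ≤ k ≤ p, |xz| = q-k. Pump with i = q+1: |xy^{q+1}z| = (q-k)+(q+1)k = q+qk = q(1+k), which is composite (both factors ≥ 2). So xy^{q+1}z = a^{q(1+k)} ∉ L.
This is a contradiction; hence L is not regular.

a^{q(1+k)}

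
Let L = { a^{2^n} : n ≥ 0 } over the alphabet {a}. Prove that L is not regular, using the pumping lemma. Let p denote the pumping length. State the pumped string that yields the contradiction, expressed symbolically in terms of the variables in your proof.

Assume L is regular; let p be its pumping constant.
Take w = a^{2^p} ∈ L with |w| = 2^p ≥ p.
The pumping lemma gives a decomposition w = xyz where |xy| ≤ p and |y| > 0.
Then y = a^k for some k with 1 ≤ k ≤ p.
Pump with i = 2: xy^2z = a^{2^p+k}. Since 1 ≤ k ≤ p < 2^p, we have 2^p < 2^p+k < 2^{p+1}, so 2^p+k is not a power of 2. So xy^2z ∉ L.
This is a contradiction; hence L is not regular.

a^{2^p+k}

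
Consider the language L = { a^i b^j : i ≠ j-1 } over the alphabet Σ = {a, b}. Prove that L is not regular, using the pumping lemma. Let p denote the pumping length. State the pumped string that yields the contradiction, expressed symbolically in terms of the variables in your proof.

a^{p+p!} b^{p+p!+1}

Assume L is regular. Let p be the pumping length given by the pumping lemma.
Choose w = a^p b^{p+p!+1}. Since p ≠ (p+p!+1)-1 = p+p!, w ∈ L; and |w| ≥ p.
By the pumping lemma, w = xyz with |xy| ≤ p and |y| ≥ 1.
The first p characters of w are a's, so xy (and hence y) consists only of a's. Write y = a^k, 1 ≤ k ≤ p.
Since 1 ≤ k ≤ p, k divides p!; set t = 1 + p!/k. Then xy^t z has p + (p!/k)·k = p + p! copies of a. Now the a-count is p+p! and (b-count)-1 = (p+p!+1)-1 = p+p!, so i ≠ j-1 fails. So xy^t z = a^{p+p!} b^{p+p!+1} ∉ L.
This contradicts the pumping lemma, so L is not regular.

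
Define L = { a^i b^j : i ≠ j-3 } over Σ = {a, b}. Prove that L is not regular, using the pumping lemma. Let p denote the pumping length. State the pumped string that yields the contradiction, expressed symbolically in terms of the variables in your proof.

a^{p+p!} b^{p+p!+3}

Assume L is regular. Let p be the pumping length given by the pumping lemma.
Choose w = a^p b^{p+p!+3}. Since p ≠ (p+p!+3)-3 = p+p!, w ∈ L; and |w| ≥ p.
By the pumping lemma, w = xyz with |xy| ≤ p and |y| ≥ 1.
Because |xy| ≤ p and w begins with p copies of a, we have y = a^k with 1 ≤ k ≤ p.
Since 1 ≤ k ≤ p, k divides p!; set t = 1 + p!/k. Then xy^t z has p + (p!/k)·k = p + p! copies of a. Now the a-count is p+p! and (b-count)-3 = (p+p!+3)-3 = p+p!, so i ≠ j-3 fails. So xy^t z = a^{p+p!} b^{p+p!+3} ∉ L.
Contradiction. Therefore L is not regular.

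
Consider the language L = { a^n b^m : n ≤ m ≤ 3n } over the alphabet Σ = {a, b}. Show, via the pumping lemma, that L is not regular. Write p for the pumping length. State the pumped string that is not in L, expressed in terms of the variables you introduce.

a^{p+k} b^p

Suppose for contradiction that L is regular, and let p be the pumping length.
Take w = a^p b^p ∈ L (since p ≤ p ≤ 3p), with |w| = 2p ≥ p.
By the pumping lemma, w = xyz with |xy| ≤ p and |y| ≥ 1.
Because |xy| ≤ p and w begins with p copies of a, we have y = a^k with 1 ≤ k ≤ p.
Pump with i = 2: xy^2z = a^{p+k} b^p. Now n = p+k > p = m, so the condition n ≤ m fails. Thus xy^2z ∉ L.
Contradiction. Therefore L is not regular.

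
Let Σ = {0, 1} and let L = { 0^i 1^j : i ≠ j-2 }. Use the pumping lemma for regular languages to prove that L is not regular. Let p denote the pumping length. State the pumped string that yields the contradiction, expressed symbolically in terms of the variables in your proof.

Suppose for contradiction that L is regular, and let p be the pumping length.
Choose w = 0^p 1^{p+p!+2}. Since p ≠ (p+p!+2)-2 = p+p!, w ∈ L; and |w| ≥ p.
By the pumping lemma, w = xyz with |xy| ≤ p and |y| > 0.
The first p characters of w are 0's, so xy (and hence y) consists only of 0's. Write y = 0^k, 1 ≤ k ≤ p.
Since 1 ≤ k ≤ p, k divides p!; set t = 1 + p!/k. Then xy^t z has p + (p!/k)·k = p + p! copies of 0. Now the 0-count is p+p! and (1-count)-2 = (p+p!+2)-2 = p+p!, so i ≠ j-2 fails. So xy^t z = 0^{p+p!} 1^{p+p!+2} ∉ L.
This contradicts the pumping lemma, so L is not regular.

0^{p+p!} 1^{p+p!+2}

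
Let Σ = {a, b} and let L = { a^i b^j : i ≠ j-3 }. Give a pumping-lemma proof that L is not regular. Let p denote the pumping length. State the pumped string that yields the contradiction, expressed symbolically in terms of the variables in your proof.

Suppose for contradiction that L is regular, and let p be the pumping length.
Choose w = a^p b^{p+p!+3}. Since p ≠ (p+p!+3)-3 = p+p!, w ∈ L; and |w| ≥ p.
Write w = xyz as guaranteed by the lemma, with |xy| ≤ p and |y| ≥ 1.
Because |xy| ≤ p and w begins with p copies of a, we have y = a^k with 1 ≤ k ≤ p.
Since 1 ≤ k ≤ p, k divides p!; set t = 1 + p!/k. Then xy^t z has p + (p!/k)·k = p + p! copies of a. Now the a-count is p+p! and (b-count)-3 = (p+p!+3)-3 = p+p!, so i ≠ j-3 fails. So xy^t z = a^{p+p!} b^{p+p!+3} ∉ L.
This contradicts the pumping lemma, so L is not regular.

a^{p+p!} b^{p+p!+3}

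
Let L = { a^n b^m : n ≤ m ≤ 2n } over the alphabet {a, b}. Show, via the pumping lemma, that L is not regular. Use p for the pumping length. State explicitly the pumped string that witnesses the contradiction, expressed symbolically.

a^{p+k} b^p

Suppose for contradiction that L is regular, and let p be the pumping length.
Take w = a^p b^p ∈ L (since p ≤ p ≤ 2p), with |w| = 2p ≥ p.
The pumping lemma gives a decomposition w = xyz where |xy| ≤ p and y is nonempty.
Since the first p symbols of w are all a's and |xy| ≤ p, y lies entirely in the leading a-block: y = a^k for some k with 1 ≤ k ≤ p.
Pump with i = 2: xy^2z = a^{p+k} b^p. Now n = p+k > p = m, so the condition n ≤ m fails. Thus xy^2z ∉ L.
Contradiction. Therefore L is not regular.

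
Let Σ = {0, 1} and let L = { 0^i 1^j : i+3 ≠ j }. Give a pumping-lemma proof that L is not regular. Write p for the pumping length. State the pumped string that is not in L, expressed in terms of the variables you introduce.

0^{p+p!} 1^{p+p!+3}

Toward a contradiction, assume L is regular with pumping length p.
Choose w = 0^p 1^{p+p!+3}. Since p ≠ (p+p!+3)-3 = p+p!, w ∈ L; and |w| ≥ p.
The pumping lemma gives a decomposition w = xyz where |xy| ≤ p and |y| > 0.
Since the first p symbols of w are all 0's and |xy| ≤ p, y lies entirely in the leading 0-block: y = 0^k for some k with 1 ≤ k ≤ p.
Since 1 ≤ k ≤ p, k divides p!; set t = 1 + p!/k. Then xy^t z has p + (p!/k)·k = p + p! copies of 0. Now the 0-count is p+p! and (1-count)-3 = (p+p!+3)-3 = p+p!, so i+3 ≠ j fails. So xy^t z = 0^{p+p!} 1^{p+p!+3} ∉ L.
Contradiction. Therefore L is not regular.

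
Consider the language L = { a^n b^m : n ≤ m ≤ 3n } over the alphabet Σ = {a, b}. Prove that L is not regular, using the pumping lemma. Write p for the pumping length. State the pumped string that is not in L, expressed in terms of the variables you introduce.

a^{p+k} b^p

Assume L is regular. Let p be the pumping length given by the pumping lemma.
Take w = a^p b^p ∈ L (since p ≤ p ≤ 3p), with |w| = 2p ≥ p.
By the pumping lemma, w = xyz with |xy| ≤ p and |y| > 0.
Since the first p symbols of w are all a's and |xy| ≤ p, y lies entirely in the leading a-block: y = a^k for some k with 1 ≤ k ≤ p.
Pump with i = 2: xy^2z = a^{p+k} b^p. Now n = p+k > p = m, so the condition n ≤ m fails. Thus xy^2z ∉ L.
This is a contradiction; hence L is not regular.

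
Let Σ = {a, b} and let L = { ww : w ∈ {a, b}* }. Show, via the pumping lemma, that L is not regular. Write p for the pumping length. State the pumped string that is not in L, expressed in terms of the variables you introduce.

a^{p+k} b^p a^p b^p

Assume L is regular. Let p be the pumping length given by the pumping lemma.
Take w = a^p b^p a^p b^p = uu where u = a^pb^p; then w ∈ L and |w| = 4p ≥ p.
The pumping lemma gives a decomposition w = xyz where |xy| ≤ p and |y| > 0.
The first p characters of w are a's, so xy (and hence y) consists only of a's. Write y = a^k, 1 ≤ k ≤ p.
Pump with i = 2: xy^2z = a^{p+k} b^p a^p b^p, of length 4p+k. Suppose this equals vv. The string starts with a and ends with b, so v does too; thus the boundary between the two copies of v is a b→a transition. There is exactly one such transition, at position 2p+k, so |v| = 2p+k and |vv| = 4p+2k ≠ 4p+k since k ≥ 1. So xy^2z ∉ L.
This contradicts the pumping lemma, so L is not regular.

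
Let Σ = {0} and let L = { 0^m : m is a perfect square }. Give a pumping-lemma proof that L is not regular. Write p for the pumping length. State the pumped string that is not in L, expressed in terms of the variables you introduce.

Assume L is regular; let p be its pumping constant.
Take w = 0^{p²} ∈ L with |w| = p² ≥ p.
By the pumping lemma, w = xyz with |xy| ≤ p and |y| > 0.
Then y = 0^k for some k with 1 ≤ k ≤ p.
Pump with i = 2: xy^2z = 0^{p²+k}. Since 1 ≤ k ≤ p, p² < p²+k ≤ p²+p < (p+1)², so p²+k lies strictly between consecutive squares and is not a perfect square. So xy^2z ∉ L.
This contradicts the pumping lemma, so L is not regular.

0^{p²+k}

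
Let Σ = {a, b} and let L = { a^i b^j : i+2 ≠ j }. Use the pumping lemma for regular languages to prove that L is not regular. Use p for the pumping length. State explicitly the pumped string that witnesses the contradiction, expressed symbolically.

a^{p+p!} b^{p+p!+2}

Assume L is regular; let p be its pumping constant.
Choose w = a^p b^{p+p!+2}. Since p ≠ (p+p!+2)-2 = p+p!, w ∈ L; and |w| ≥ p.
The pumping lemma gives a decomposition w = xyz where |xy| ≤ p and |y| ≥ 1.
Because |xy| ≤ p and w begins with p copies of a, we have y = a^k with 1 ≤ k ≤ p.
Since 1 ≤ k ≤ p, k divides p!; set t = 1 + p!/k. Then xy^t z has p + (p!/k)·k = p + p! copies of a. Now the a-count is p+p! and (b-count)-2 = (p+p!+2)-2 = p+p!, so i+2 ≠ j fails. So xy^t z = a^{p+p!} b^{p+p!+2} ∉ L.
Contradiction. Therefore L is not regular.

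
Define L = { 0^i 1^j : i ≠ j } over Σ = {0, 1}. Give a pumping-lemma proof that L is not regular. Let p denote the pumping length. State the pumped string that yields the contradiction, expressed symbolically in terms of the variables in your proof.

0^{p+p!} 1^{p+p!}

Assume L is regular; let p be its pumping constant.
Choose w = 0^p 1^{p+p!}. Since p ≠ p+p!, w ∈ L; and |w| ≥ p.
Write w = xyz as guaranteed by the lemma, with |xy| ≤ p and y is nonempty.
Since the first p symbols of w are all 0's and |xy| ≤ p, y lies entirely in the leading 0-block: y = 0^k for some k with 1 ≤ k ≤ p.
Since 1 ≤ k ≤ p, k divides p!; set t = 1 + p!/k. Then xy^t z has p + (p!/k)·k = p + p! copies of 0. Now the 0-count equals the 1-count, so i ≠ j fails. So xy^t z = 0^{p+p!} 1^{p+p!} ∉ L.
This is a contradiction; hence L is not regular.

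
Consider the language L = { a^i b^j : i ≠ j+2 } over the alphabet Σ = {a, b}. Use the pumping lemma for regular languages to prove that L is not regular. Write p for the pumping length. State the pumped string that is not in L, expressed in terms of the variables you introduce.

a^{p+p!} b^{p+p!-2}

Assume L is regular; let p be its pumping constant.
Choose w = a^p b^{p+p!-2}. Since p ≠ (p+p!-2)+2 = p+p!, w ∈ L; and |w| ≥ p.
By the pumping lemma, w = xyz with |xy| ≤ p and y is nonempty.
Because |xy| ≤ p and w begins with p copies of a, we have y = a^k with 1 ≤ k ≤ p.
Since 1 ≤ k ≤ p, k divides p!; set t = 1 + p!/k. Then xy^t z has p + (p!/k)·k = p + p! copies of a. Now the a-count is p+p! and (b-count)+2 = (p+p!-2)+2 = p+p!, so i ≠ j+2 fails. So xy^t z = a^{p+p!} b^{p+p!-2} ∉ L.
This is a contradiction; hence L is not regular.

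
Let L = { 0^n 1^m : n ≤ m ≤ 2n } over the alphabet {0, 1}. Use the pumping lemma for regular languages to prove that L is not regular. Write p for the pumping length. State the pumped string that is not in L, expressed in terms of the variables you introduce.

0^{p+k} 1^p

Suppose for contradiction that L is regular, and let p be the pumping length.
Take w = 0^p 1^p ∈ L (since p ≤ p ≤ 2p), with |w| = 2p ≥ p.
The pumping lemma gives a decomposition w = xyz where |xy| ≤ p and |y| ≥ 1.
Because |xy| ≤ p and w begins with p copies of 0, we have y = 0^k with 1 ≤ k ≤ p.
Pump with i = 2: xy^2z = 0^{p+k} 1^p. Now n = p+k > p = m, so the condition n ≤ m fails. Thus xy^2z ∉ L.
This is a contradiction; hence L is not regular.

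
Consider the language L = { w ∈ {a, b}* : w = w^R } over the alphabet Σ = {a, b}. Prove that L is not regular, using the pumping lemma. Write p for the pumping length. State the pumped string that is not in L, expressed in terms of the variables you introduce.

a^{p+k} b a^p

Toward a contradiction, assume L is regular with pumping length p.
Take w = a^p b a^p, a palindrome of length 2p+1 ≥ p.
The pumping lemma gives a decomposition w = xyz where |xy| ≤ p and |y| ≥ 1.
The first p characters of w are a's, so xy (and hence y) consists only of a's. Write y = a^k, 1 ≤ k ≤ p.
Pump with i = 2: xy^2z = a^{p+k} b a^p. Its reverse is a^p b a^{p+k}, which differs from xy^2z since k ≥ 1. So xy^2z is not a palindrome and xy^2z ∉ L.
This is a contradiction; hence L is not regular.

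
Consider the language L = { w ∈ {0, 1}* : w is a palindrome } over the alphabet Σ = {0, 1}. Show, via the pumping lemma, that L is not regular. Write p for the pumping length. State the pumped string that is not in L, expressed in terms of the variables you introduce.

0^{p+k} 1 0^p

Assume L is regular; let p be its pumping constant.
Take w = 0^p 1 0^p, a palindrome of length 2p+1 ≥ p.
Write w = xyz as guaranteed by the lemma, with |xy| ≤ p and y is nonempty.
The first p characters of w are 0's, so xy (and hence y) consists only of 0's. Write y = 0^k, 1 ≤ k ≤ p.
Pump with i = 2: xy^2z = 0^{p+k} 1 0^p. Its reverse is 0^p 1 0^{p+k}, which differs from xy^2z since k ≥ 1. So xy^2z is not a palindrome and xy^2z ∉ L.
Contradiction. Therefore L is not regular.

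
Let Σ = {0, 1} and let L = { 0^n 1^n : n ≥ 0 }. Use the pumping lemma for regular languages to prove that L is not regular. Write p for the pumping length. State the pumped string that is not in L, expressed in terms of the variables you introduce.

Suppose for contradiction that L is regular, and let p be the pumping length.
Take w = 0^p 1^p. Then w ∈ L and |w| = 2p ≥ p.
By the pumping lemma, w = xyz with |xy| ≤ p and y is nonempty.
Since the first p symbols of w are all 0's and |xy| ≤ p, y lies entirely in the leading 0-block: y = 0^k for some k with 1 ≤ k ≤ p.
Pump with i = 2: xy^2z = 0^{p+k} 1^p. For this to lie in L we would need p = p+k, which forces k = 0. But k ≥ 1, so xy^2z ∉ L.
This is a contradiction; hence L is not regular.

0^{p+k} 1^p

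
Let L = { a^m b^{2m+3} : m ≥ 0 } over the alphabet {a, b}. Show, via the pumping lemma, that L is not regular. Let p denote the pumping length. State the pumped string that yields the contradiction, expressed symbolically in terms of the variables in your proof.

a^{p+k} b^{2p+3}

Assume L is regular. Let p be the pumping length given by the pumping lemma.
Let w = a^p b^{2p+3} ∈ L; note |w| = 3p+3 ≥ p.
By the pumping lemma, w = xyz with |xy| ≤ p and y is nonempty.
The first p characters of w are a's, so xy (and hence y) consists only of a's. Write y = a^k, 1 ≤ k ≤ p.
Pump with i = 2: xy^2z = a^{p+k} b^{2p+3}. For this to lie in L we would need 2p+3 = 2(p+k)+3, which forces k = 0. But k ≥ 1, so xy^2z ∉ L.
Contradiction. Therefore L is not regular.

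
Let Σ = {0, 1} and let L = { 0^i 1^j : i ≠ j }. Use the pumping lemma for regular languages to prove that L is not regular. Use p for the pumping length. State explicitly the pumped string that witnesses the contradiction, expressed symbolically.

0^{p+p!} 1^{p+p!}

Toward a contradiction, assume L is regular with pumping length p.
Choose w = 0^p 1^{p+p!}. Since p ≠ p+p!, w ∈ L; and |w| ≥ p.
By the pumping lemma, w = xyz with |xy| ≤ p and |y| ≥ 1.
The first p characters of w are 0's, so xy (and hence y) consists only of 0's. Write y = 0^k, 1 ≤ k ≤ p.
Since 1 ≤ k ≤ p, k divides p!; set t = 1 + p!/k. Then xy^t z has p + (p!/k)·k = p + p! copies of 0. Now the 0-count equals the 1-count, so i ≠ j fails. So xy^t z = 0^{p+p!} 1^{p+p!} ∉ L.
Contradiction. Therefore L is not regular.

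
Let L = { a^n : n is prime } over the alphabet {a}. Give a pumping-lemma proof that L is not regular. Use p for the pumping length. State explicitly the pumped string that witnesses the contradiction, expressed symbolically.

a^{q(1+k)}

Assume L is regular. Let p be the pumping length given by the pumping lemma.
Let q be a prime with q ≥ p+2 (infinitely many primes exist), and take w = a^q ∈ L with |w| = q ≥ p.
Write w = xyz as guaranteed by the lemma, with |xy| ≤ p and y is nonempty.
Then y = a^k for some k with 1 ≤ k ≤ p.
Since 1 ≤ k ≤ p, |xz| = q-k. Pump with i = q+1: |xy^{q+1}z| = (q-k)+(q+1)k = q+qk = q(1+k), which is composite (both factors ≥ 2). So xy^{q+1}z = a^{q(1+k)} ∉ L.
This is a contradiction; hence L is not regular.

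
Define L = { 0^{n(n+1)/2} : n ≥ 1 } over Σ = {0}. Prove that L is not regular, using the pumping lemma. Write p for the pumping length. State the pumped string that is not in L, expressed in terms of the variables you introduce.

0^{p(p+1)/2+k}

Assume L is regular; let p be its pumping constant.
Take w = 0^{p(p+1)/2} ∈ L with |w| = p(p+1)/2 ≥ p.
Write w = xyz as guaranteed by the lemma, with |xy| ≤ p and |y| > 0.
Then y = 0^k for some k with 1 ≤ k ≤ p.
Pump with i = 2: xy^2z = 0^{p(p+1)/2+k}. Since 1 ≤ k ≤ p, p(p+1)/2 < p(p+1)/2+k ≤ p(p+1)/2+p < (p+1)(p+2)/2, so p(p+1)/2+k is strictly between consecutive triangular numbers. So xy^2z ∉ L.
Contradiction. Therefore L is not regular.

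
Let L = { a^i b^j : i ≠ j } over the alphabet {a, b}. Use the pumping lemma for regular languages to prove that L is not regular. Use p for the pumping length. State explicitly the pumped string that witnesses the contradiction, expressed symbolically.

Toward a contradiction, assume L is regular with pumping length p.
Choose w = a^p b^{p+p!}. Since p ≠ p+p!, w ∈ L; and |w| ≥ p.
By the pumping lemma, w = xyz with |xy| ≤ p and |y| ≥ 1.
Since the first p symbols of w are all a's and |xy| ≤ p, y lies entirely in the leading a-block: y = a^k for some k with 1 ≤ k ≤ p.
Since 1 ≤ k ≤ p, k divides p!; set t = 1 + p!/k. Then xy^t z has p + (p!/k)·k = p + p! copies of a. Now the a-count equals the b-count, so i ≠ j fails. So xy^t z = a^{p+p!} b^{p+p!} ∉ L.
This is a contradiction; hence L is not regular.

a^{p+p!} b^{p+p!}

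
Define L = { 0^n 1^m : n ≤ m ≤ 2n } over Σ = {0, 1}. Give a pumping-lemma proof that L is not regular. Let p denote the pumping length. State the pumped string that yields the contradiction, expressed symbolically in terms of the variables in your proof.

0^{p+k} 1^p

Suppose for contradiction that L is regular, and let p be the pumping length.
Take w = 0^p 1^p ∈ L (since p ≤ p ≤ 2p), with |w| = 2p ≥ p.
By the pumping lemma, w = xyz with |xy| ≤ p and |y| ≥ 1.
Since the first p symbols of w are all 0's and |xy| ≤ p, y lies entirely in the leading 0-block: y = 0^k for some k with 1 ≤ k ≤ p.
Pump with i = 2: xy^2z = 0^{p+k} 1^p. Now n = p+k > p = m, so the condition n ≤ m fails. Thus xy^2z ∉ L.
Contradiction. Therefore L is not regular.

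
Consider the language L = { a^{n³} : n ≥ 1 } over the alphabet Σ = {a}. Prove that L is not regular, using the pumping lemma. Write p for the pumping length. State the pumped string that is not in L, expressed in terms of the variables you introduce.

Suppose for contradiction that L is regular, and let p be the pumping length.
Take w = a^{p³} ∈ L with |w| = p³ ≥ p.
Write w = xyz as guaranteed by the lemma, with |xy| ≤ p and y is nonempty.
Then y = a^k for some k with 1 ≤ k ≤ p.
Pump with i = 2: xy^2z = a^{p³+k}. Since 1 ≤ k ≤ p, p³ < p³+k ≤ p³+p < p³+3p²+3p+1 = (p+1)³, so p³+k is not a perfect cube. So xy^2z ∉ L.
Contradiction. Therefore L is not regular.

a^{p³+k}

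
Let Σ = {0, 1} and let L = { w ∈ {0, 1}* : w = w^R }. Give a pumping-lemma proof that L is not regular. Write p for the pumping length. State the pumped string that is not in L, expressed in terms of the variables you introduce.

Toward a contradiction, assume L is regular with pumping length p.
Take w = 0^p 1 0^p, a palindrome of length 2p+1 ≥ p.
Write w = xyz as guaranteed by the lemma, with |xy| ≤ p and y is nonempty.
Since the first p symbols of w are all 0's and |xy| ≤ p, y lies entirely in the leading 0-block: y = 0^k for some k with 1 ≤ k ≤ p.
Pump with i = 2: xy^2z = 0^{p+k} 1 0^p. Its reverse is 0^p 1 0^{p+k}, which differs from xy^2z since k ≥ 1. So xy^2z is not a palindrome and xy^2z ∉ L.
This is a contradiction; hence L is not regular.

0^{p+k} 1 0^p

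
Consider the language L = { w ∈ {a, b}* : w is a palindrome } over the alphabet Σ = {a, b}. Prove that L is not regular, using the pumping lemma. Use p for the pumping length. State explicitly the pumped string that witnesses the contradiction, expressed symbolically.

Toward a contradiction, assume L is regular with pumping length p.
Take w = a^p b a^p, a palindrome of length 2p+1 ≥ p.
Write w = xyz as guaranteed by the lemma, with |xy| ≤ p and |y| > 0.
The first p characters of w are a's, so xy (and hence y) consists only of a's. Write y = a^k, 1 ≤ k ≤ p.
Pump with i = 2: xy^2z = a^{p+k} b a^p. Its reverse is a^p b a^{p+k}, which differs from xy^2z since k ≥ 1. So xy^2z is not a palindrome and xy^2z ∉ L.
Contradiction. Therefore L is not regular.

a^{p+k} b a^p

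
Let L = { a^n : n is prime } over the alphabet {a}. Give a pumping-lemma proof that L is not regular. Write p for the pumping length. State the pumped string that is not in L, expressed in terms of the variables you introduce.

a^{q(1+k)}

Assume L is regular. Let p be the pumping length given by the pumping lemma.
Let q be a prime with q ≥ p+2 (infinitely many primes exist), and take w = a^q ∈ L with |w| = q ≥ p.
The pumping lemma gives a decomposition w = xyz where |xy| ≤ p and y is nonempty.
Then y = a^k for some k with 1 ≤ k ≤ p.
Since 1 ≤ k ≤ p, |xz| = q-k. Pump with i = q+1: |xy^{q+1}z| = (q-k)+(q+1)k = q+qk = q(1+k), which is composite (both factors ≥ 2). So xy^{q+1}z = a^{q(1+k)} ∉ L.
This is a contradiction; hence L is not regular.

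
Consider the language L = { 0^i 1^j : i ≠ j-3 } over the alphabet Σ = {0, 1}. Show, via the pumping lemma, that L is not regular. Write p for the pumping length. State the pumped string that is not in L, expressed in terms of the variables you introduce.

Assume L is regular; let p be its pumping constant.
Choose w = 0^p 1^{p+p!+3}. Since p ≠ (p+p!+3)-3 = p+p!, w ∈ L; and |w| ≥ p.
By the pumping lemma, w = xyz with |xy| ≤ p and |y| ≥ 1.
Because |xy| ≤ p and w begins with p copies of 0, we have y = 0^k with 1 ≤ k ≤ p.
Since 1 ≤ k ≤ p, k divides p!; set t = 1 + p!/k. Then xy^t z has p + (p!/k)·k = p + p! copies of 0. Now the 0-count is p+p! and (1-count)-3 = (p+p!+3)-3 = p+p!, so i ≠ j-3 fails. So xy^t z = 0^{p+p!} 1^{p+p!+3} ∉ L.
This is a contradiction; hence L is not regular.

0^{p+p!} 1^{p+p!+3}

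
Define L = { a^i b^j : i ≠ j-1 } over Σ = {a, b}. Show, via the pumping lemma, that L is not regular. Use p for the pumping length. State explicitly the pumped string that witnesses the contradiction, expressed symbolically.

Suppose for contradiction that L is regular, and let p be the pumping length.
Choose w = a^p b^{p+p!+1}. Since p ≠ (p+p!+1)-1 = p+p!, w ∈ L; and |w| ≥ p.
Write w = xyz as guaranteed by the lemma, with |xy| ≤ p and |y| ≥ 1.
Because |xy| ≤ p and w begins with p copies of a, we have y = a^k with 1 ≤ k ≤ p.
Since 1 ≤ k ≤ p, k divides p!; set t = 1 + p!/k. Then xy^t z has p + (p!/k)·k = p + p! copies of a. Now the a-count is p+p! and (b-count)-1 = (p+p!+1)-1 = p+p!, so i ≠ j-1 fails. So xy^t z = a^{p+p!} b^{p+p!+1} ∉ L.
This contradicts the pumping lemma, so L is not regular.

a^{p+p!} b^{p+p!+1}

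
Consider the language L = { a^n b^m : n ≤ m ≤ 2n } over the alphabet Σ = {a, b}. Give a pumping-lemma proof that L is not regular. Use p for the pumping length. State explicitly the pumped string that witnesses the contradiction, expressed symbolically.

a^{p+k} b^p

Suppose for contradiction that L is regular, and let p be the pumping length.
Take w = a^p b^p ∈ L (since p ≤ p ≤ 2p), with |w| = 2p ≥ p.
The pumping lemma gives a decomposition w = xyz where |xy| ≤ p and |y| ≥ 1.
Since the first p symbols of w are all a's and |xy| ≤ p, y lies entirely in the leading a-block: y = a^k for some k with 1 ≤ k ≤ p.
Pump with i = 2: xy^2z = a^{p+k} b^p. Now n = p+k > p = m, so the condition n ≤ m fails. Thus xy^2z ∉ L.
This is a contradiction; hence L is not regular.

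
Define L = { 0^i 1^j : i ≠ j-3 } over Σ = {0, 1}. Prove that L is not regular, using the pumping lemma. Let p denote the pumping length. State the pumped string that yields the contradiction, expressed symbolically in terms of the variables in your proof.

0^{p+p!} 1^{p+p!+3}

Assume L is regular. Let p be the pumping length given by the pumping lemma.
Choose w = 0^p 1^{p+p!+3}. Since p ≠ (p+p!+3)-3 = p+p!, w ∈ L; and |w| ≥ p.
The pumping lemma gives a decomposition w = xyz where |xy| ≤ p and |y| ≥ 1.
Because |xy| ≤ p and w begins with p copies of 0, we have y = 0^k with 1 ≤ k ≤ p.
Since 1 ≤ k ≤ p, k divides p!; set t = 1 + p!/k. Then xy^t z has p + (p!/k)·k = p + p! copies of 0. Now the 0-count is p+p! and (1-count)-3 = (p+p!+3)-3 = p+p!, so i ≠ j-3 fails. So xy^t z = 0^{p+p!} 1^{p+p!+3} ∉ L.
This contradicts the pumping lemma, so L is not regular.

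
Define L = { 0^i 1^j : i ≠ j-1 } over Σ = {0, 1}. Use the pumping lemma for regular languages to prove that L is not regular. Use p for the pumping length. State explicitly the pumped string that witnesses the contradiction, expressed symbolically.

0^{p+p!} 1^{p+p!+1}

Assume L is regular. Let p be the pumping length given by the pumping lemma.
Choose w = 0^p 1^{p+p!+1}. Since p ≠ (p+p!+1)-1 = p+p!, w ∈ L; and |w| ≥ p.
By the pumping lemma, w = xyz with |xy| ≤ p and |y| > 0.
Since the first p symbols of w are all 0's and |xy| ≤ p, y lies entirely in the leading 0-block: y = 0^k for some k with 1 ≤ k ≤ p.
Since 1 ≤ k ≤ p, k divides p!; set t = 1 + p!/k. Then xy^t z has p + (p!/k)·k = p + p! copies of 0. Now the 0-count is p+p! and (1-count)-1 = (p+p!+1)-1 = p+p!, so i ≠ j-1 fails. So xy^t z = 0^{p+p!} 1^{p+p!+1} ∉ L.
This is a contradiction; hence L is not regular.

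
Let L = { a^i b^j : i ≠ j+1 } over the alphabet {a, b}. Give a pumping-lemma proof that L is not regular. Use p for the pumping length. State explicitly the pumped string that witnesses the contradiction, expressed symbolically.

Toward a contradiction, assume L is regular with pumping length p.
Choose w = a^p b^{p+p!-1}. Since p ≠ (p+p!-1)+1 = p+p!, w ∈ L; and |w| ≥ p.
By the pumping lemma, w = xyz with |xy| ≤ p and |y| ≥ 1.
Since the first p symbols of w are all a's and |xy| ≤ p, y lies entirely in the leading a-block: y = a^k for some k with 1 ≤ k ≤ p.
Since 1 ≤ k ≤ p, k divides p!; set t = 1 + p!/k. Then xy^t z has p + (p!/k)·k = p + p! copies of a. Now the a-count is p+p! and (b-count)+1 = (p+p!-1)+1 = p+p!, so i ≠ j+1 fails. So xy^t z = a^{p+p!} b^{p+p!-1} ∉ L.
This contradicts the pumping lemma, so L is not regular.

a^{p+p!} b^{p+p!-1}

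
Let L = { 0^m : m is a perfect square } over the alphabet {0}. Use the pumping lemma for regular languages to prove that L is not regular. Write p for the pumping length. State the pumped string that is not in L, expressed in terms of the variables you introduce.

Toward a contradiction, assume L is regular with pumping length p.
Take w = 0^{p²} ∈ L with |w| = p² ≥ p.
By the pumping lemma, w = xyz with |xy| ≤ p and |y| > 0.
Then y = 0^k for some k with 1 ≤ k ≤ p.
Pump with i = 2: xy^2z = 0^{p²+k}. Since 1 ≤ k ≤ p, p² < p²+k ≤ p²+p < (p+1)², so p²+k lies strictly between consecutive squares and is not a perfect square. So xy^2z ∉ L.
This is a contradiction; hence L is not regular.

0^{p²+k}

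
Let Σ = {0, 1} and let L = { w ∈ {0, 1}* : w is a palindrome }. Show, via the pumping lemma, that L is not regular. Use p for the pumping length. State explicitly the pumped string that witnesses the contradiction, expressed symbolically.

0^{p+k} 1 0^p

Assume L is regular; let p be its pumping constant.
Take w = 0^p 1 0^p, a palindrome of length 2p+1 ≥ p.
Write w = xyz as guaranteed by the lemma, with |xy| ≤ p and |y| > 0.
Because |xy| ≤ p and w begins with p copies of 0, we have y = 0^k with 1 ≤ k ≤ p.
Pump with i = 2: xy^2z = 0^{p+k} 1 0^p. Its reverse is 0^p 1 0^{p+k}, which differs from xy^2z since k ≥ 1. So xy^2z is not a palindrome and xy^2z ∉ L.
This is a contradiction; hence L is not regular.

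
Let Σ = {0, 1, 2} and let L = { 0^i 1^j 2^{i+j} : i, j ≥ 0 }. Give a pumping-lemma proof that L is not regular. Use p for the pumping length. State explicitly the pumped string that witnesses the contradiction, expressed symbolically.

0^{p+k} 1^p 2^{2p}

Assume L is regular; let p be its pumping constant.
Take w = 0^p 1^p 2^{2p} ∈ L (with i=j=p, i+j=2p), |w| = 4p ≥ p.
Write w = xyz as guaranteed by the lemma, with |xy| ≤ p and y is nonempty.
Since the first p symbols of w are all 0's and |xy| ≤ p, y lies entirely in the leading 0-block: y = 0^k for some k with 1 ≤ k ≤ p.
Consider xy^2z = 0^{p+k} 1^p 2^{2p}. Now the 0- and 1-counts sum to 2p+k, but the 2-count is 2p ≠ 2p+k. So xy^2z ∉ L.
This contradicts the pumping lemma, so L is not regular.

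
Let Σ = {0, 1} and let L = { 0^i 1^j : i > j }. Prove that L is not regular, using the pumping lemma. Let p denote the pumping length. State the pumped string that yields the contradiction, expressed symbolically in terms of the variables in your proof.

0^{p+1-k} 1^p

Assume L is regular; let p be its pumping constant.
Choose w = 0^{p+1} 1^p ∈ L, with |w| = 2p+1 ≥ p.
Write w = xyz as guaranteed by the lemma, with |xy| ≤ p and |y| > 0.
Because |xy| ≤ p and w begins with p copies of 0, we have y = 0^k with 1 ≤ k ≤ p.
Consider xy^0z = xz = 0^{p+1-k} 1^p. Since k ≥ 1, the 0-count p+1-k is at most p, so i > j fails; thus xz ∉ L.
Contradiction. Therefore L is not regular.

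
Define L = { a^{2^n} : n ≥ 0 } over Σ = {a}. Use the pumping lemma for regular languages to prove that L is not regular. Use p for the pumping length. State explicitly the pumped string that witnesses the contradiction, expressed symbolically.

a^{2^p+k}

Suppose for contradiction that L is regular, and let p be the pumping length.
Take w = a^{2^p} ∈ L with |w| = 2^p ≥ p.
By the pumping lemma, w = xyz with |xy| ≤ p and |y| ≥ 1.
Then y = a^k for some k with 1 ≤ k ≤ p.
Pump with i = 2: xy^2z = a^{2^p+k}. Since 1 ≤ k ≤ p < 2^p, we have 2^p < 2^p+k < 2^{p+1}, so 2^p+k is not a power of 2. So xy^2z ∉ L.
This contradicts the pumping lemma, so L is not regular.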